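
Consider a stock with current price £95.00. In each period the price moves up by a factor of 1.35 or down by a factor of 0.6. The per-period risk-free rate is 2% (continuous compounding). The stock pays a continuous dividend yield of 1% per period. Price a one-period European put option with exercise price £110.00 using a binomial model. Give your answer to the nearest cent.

£23.55

Per-period risk-free factor R = e^0.02 = 1.0202; dividend-adjusted growth = e^(0.02−0.01) = 1.0101.
Risk-neutral probability p = (1.0101 − 0.6)/(1.35 − 0.6) = 0.4101/0.7500 = 0.5467
Terminal stock prices: S_u = 128.2, S_d = 57
Terminal payoffs (K − S): max(-18.25, 0) = 0, max(53, 0) = 53
Node 0 (S = 95): V_0 = e^(−0.02)·[0.5467·0.0000 + 0.4533·53.0000] = 23.5474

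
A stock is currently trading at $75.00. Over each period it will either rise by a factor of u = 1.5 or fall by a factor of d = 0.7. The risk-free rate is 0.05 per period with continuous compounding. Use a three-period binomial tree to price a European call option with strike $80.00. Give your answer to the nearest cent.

Risk-neutral probability p = (e^0.05 − 0.7)/(1.5 − 0.7) = 0.3513/0.8000 = 0.4391
Terminal stock prices: S_uuu = 253.1, S_uud = 118.1, S_udd = 55.12, S_ddd = 25.72
Terminal payoffs (S − K): max(173.1, 0) = 173.1, max(38.12, 0) = 38.12, max(-24.88, 0) = 0, max(-54.28, 0) = 0
Node uu (S = 168.8): V_uu = e^(−0.05)·[0.4391·173.1250 + 0.5609·38.1250] = 92.6516
Node ud (S = 78.75): V_ud = e^(−0.05)·[0.4391·38.1250 + 0.5609·0.0000] = 15.9238
Node dd (S = 36.75): V_dd = e^(−0.05)·[0.4391·0.0000 + 0.5609·0.0000] = 0.0000
Node u (S = 112.5): V_u = e^(−0.05)·[0.4391·92.6516 + 0.5609·15.9238] = 47.1944
Node d (S = 52.5): V_d = e^(−0.05)·[0.4391·15.9238 + 0.5609·0.0000] = 6.6510
Node 0 (S = 75): V_0 = e^(−0.05)·[0.4391·47.1944 + 0.5609·6.6510] = 23.2606

$23.26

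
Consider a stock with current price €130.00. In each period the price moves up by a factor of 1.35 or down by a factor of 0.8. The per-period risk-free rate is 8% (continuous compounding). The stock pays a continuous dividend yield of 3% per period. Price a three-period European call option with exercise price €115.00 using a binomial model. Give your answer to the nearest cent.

€35.31

Per-period risk-free factor R = e^0.08 = 1.0833; dividend-adjusted growth = e^(0.08−0.03) = 1.0513.
Risk-neutral probability p = (1.0513 − 0.8)/(1.35 − 0.8) = 0.2513/0.5500 = 0.4569
Terminal stock prices: S_uuu = 319.8, S_uud = 189.5, S_udd = 112.3, S_ddd = 66.56
Terminal payoffs (S − K): max(204.8, 0) = 204.8, max(74.54, 0) = 74.54, max(-2.68, 0) = 0, max(-48.44, 0) = 0
Node uu (S = 236.9): V_uu = e^(−0.08)·[0.4569·204.8488 + 0.5431·74.5400] = 123.7644
Node ud (S = 140.4): V_ud = e^(−0.08)·[0.4569·74.5400 + 0.5431·0.0000] = 31.4359
Node dd (S = 83.2): V_dd = e^(−0.08)·[0.4569·0.0000 + 0.5431·0.0000] = 0.0000
Node u (S = 175.5): V_u = e^(−0.08)·[0.4569·123.7644 + 0.5431·31.4359] = 67.9569
Node d (S = 104): V_d = e^(−0.08)·[0.4569·31.4359 + 0.5431·0.0000] = 13.2575
Node 0 (S = 130): V_0 = e^(−0.08)·[0.4569·67.9569 + 0.5431·13.2575] = 35.3067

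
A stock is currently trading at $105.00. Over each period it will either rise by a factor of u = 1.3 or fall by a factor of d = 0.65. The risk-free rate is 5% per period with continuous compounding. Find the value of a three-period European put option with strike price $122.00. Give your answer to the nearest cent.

Risk-neutral probability p = (e^0.05 − 0.65)/(1.3 − 0.65) = 0.4013/0.6500 = 0.6173
Terminal stock prices: S_uuu = 230.7, S_uud = 115.3, S_udd = 57.67, S_ddd = 28.84
Terminal payoffs (K − S): max(-108.7, 0) = 0, max(6.657, 0) = 6.657, max(64.33, 0) = 64.33, max(93.16, 0) = 93.16
Node uu (S = 177.5): V_uu = e^(−0.05)·[0.6173·0.0000 + 0.3827·6.6575] = 2.4233
Node ud (S = 88.73): V_ud = e^(−0.05)·[0.6173·6.6575 + 0.3827·64.3287] = 27.3250
Node dd (S = 44.36): V_dd = e^(−0.05)·[0.6173·64.3287 + 0.3827·93.1644] = 71.6875
Node u (S = 136.5): V_u = e^(−0.05)·[0.6173·2.4233 + 0.3827·27.3250] = 11.3693
Node d (S = 68.25): V_d = e^(−0.05)·[0.6173·27.3250 + 0.3827·71.6875] = 42.1402
Node 0 (S = 105): V_0 = e^(−0.05)·[0.6173·11.3693 + 0.3827·42.1402] = 22.0153

$22.02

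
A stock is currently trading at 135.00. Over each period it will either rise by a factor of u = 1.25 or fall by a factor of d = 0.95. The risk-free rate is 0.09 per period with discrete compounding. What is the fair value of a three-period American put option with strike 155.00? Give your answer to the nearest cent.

20.00

Risk-neutral probability p = (1 + 0.09 − 0.95)/(1.25 − 0.95) = 0.1400/0.3000 = 0.4667
Terminal stock prices: S_uuu = 263.7, S_uud = 200.4, S_udd = 152.3, S_ddd = 115.7
Terminal payoffs (K − S): max(-108.7, 0) = 0, max(-45.39, 0) = 0, max(2.703, 0) = 2.703, max(39.25, 0) = 39.25
Node uu (S = 210.9): continuation = 1/1.09·[0.4667·0.0000 + 0.5333·0.0000] = 0.0000; exercise value = 0.0000 ≤ continuation, so V_uu = 0.0000
Node ud (S = 160.3): continuation = 1/1.09·[0.4667·0.0000 + 0.5333·2.7031] = 1.3226; exercise value = 0.0000 ≤ continuation, so V_ud = 1.3226
Node dd (S = 121.8): continuation = 1/1.09·[0.4667·2.7031 + 0.5333·39.2544] = 20.3643; exercise value = 33.1625 > continuation, so V_dd = 33.1625 (exercise)
Node u (S = 168.8): continuation = 1/1.09·[0.4667·0.0000 + 0.5333·1.3226] = 0.6472; exercise value = 0.0000 ≤ continuation, so V_u = 0.6472
Node d (S = 128.2): continuation = 1/1.09·[0.4667·1.3226 + 0.5333·33.1625] = 16.7926; exercise value = 26.7500 > continuation, so V_d = 26.7500 (exercise)
Node 0 (S = 135): continuation = 1/1.09·[0.4667·0.6472 + 0.5333·26.7500] = 13.3658; exercise value = 20.0000 > continuation, so V_0 = 20.0000 (exercise)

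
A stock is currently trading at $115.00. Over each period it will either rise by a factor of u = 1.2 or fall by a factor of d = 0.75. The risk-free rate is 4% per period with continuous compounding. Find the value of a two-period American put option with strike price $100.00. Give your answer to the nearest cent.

Risk-neutral probability p = (e^0.04 − 0.75)/(1.2 − 0.75) = 0.2908/0.4500 = 0.6462
Terminal stock prices: S_uu = 165.6, S_ud = 103.5, S_dd = 64.69
Terminal payoffs (K − S): max(-65.6, 0) = 0, max(-3.5, 0) = 0, max(35.31, 0) = 35.31
Node u (S = 138): continuation = e^(−0.04)·[0.6462·0.0000 + 0.3538·0.0000] = 0.0000; exercise value = 0.0000 ≤ continuation, so V_u = 0.0000
Node d (S = 86.25): continuation = e^(−0.04)·[0.6462·0.0000 + 0.3538·35.3125] = 12.0021; exercise value = 13.7500 > continuation, so V_d = 13.7500 (exercise)
Node 0 (S = 115): continuation = e^(−0.04)·[0.6462·0.0000 + 0.3538·13.7500] = 4.6734; exercise value = 0.0000 ≤ continuation, so V_0 = 4.6734

$4.67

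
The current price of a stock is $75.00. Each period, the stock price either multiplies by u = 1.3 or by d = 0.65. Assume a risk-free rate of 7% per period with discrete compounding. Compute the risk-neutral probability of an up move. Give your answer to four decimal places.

p = 0.6462

Risk-neutral probability p = (1 + 0.07 − 0.65)/(1.3 − 0.65) = 0.4200/0.6500 = 0.6462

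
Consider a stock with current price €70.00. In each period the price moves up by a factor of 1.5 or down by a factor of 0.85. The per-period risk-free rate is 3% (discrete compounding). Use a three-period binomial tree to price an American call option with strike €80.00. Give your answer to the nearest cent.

€11.24

Risk-neutral probability p = (1 + 0.03 − 0.85)/(1.5 − 0.85) = 0.1800/0.6500 = 0.2769
Terminal stock prices: S_uuu = 236.2, S_uud = 133.9, S_udd = 75.86, S_ddd = 42.99
Terminal payoffs (S − K): max(156.2, 0) = 156.2, max(53.88, 0) = 53.88, max(-4.138, 0) = 0, max(-37.01, 0) = 0
Node uu (S = 157.5): continuation = 1/1.03·[0.2769·156.2500 + 0.7231·53.8750] = 79.8301; exercise value = 77.5000 ≤ continuation, so V_uu = 79.8301
Node ud (S = 89.25): continuation = 1/1.03·[0.2769·53.8750 + 0.7231·0.0000] = 14.4847; exercise value = 9.2500 ≤ continuation, so V_ud = 14.4847
Node dd (S = 50.57): continuation = 1/1.03·[0.2769·0.0000 + 0.7231·0.0000] = 0.0000; exercise value = 0.0000 ≤ continuation, so V_dd = 0.0000
Node u (S = 105): continuation = 1/1.03·[0.2769·79.8301 + 0.7231·14.4847] = 31.6314; exercise value = 25.0000 ≤ continuation, so V_u = 31.6314
Node d (S = 59.5): continuation = 1/1.03·[0.2769·14.4847 + 0.7231·0.0000] = 3.8943; exercise value = 0.0000 ≤ continuation, so V_d = 3.8943
Node 0 (S = 70): continuation = 1/1.03·[0.2769·31.6314 + 0.7231·3.8943] = 11.2382; exercise value = 0.0000 ≤ continuation, so V_0 = 11.2382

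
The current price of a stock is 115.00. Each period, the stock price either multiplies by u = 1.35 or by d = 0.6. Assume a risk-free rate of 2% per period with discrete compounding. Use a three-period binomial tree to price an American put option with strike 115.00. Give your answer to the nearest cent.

25.88

Risk-neutral probability p = (1 + 0.02 − 0.6)/(1.35 − 0.6) = 0.4200/0.7500 = 0.5600
Terminal stock prices: S_uuu = 282.9, S_uud = 125.8, S_udd = 55.89, S_ddd = 24.84
Terminal payoffs (K − S): max(-167.9, 0) = 0, max(-10.75, 0) = 0, max(59.11, 0) = 59.11, max(90.16, 0) = 90.16
Node uu (S = 209.6): continuation = 1/1.02·[0.5600·0.0000 + 0.4400·0.0000] = 0.0000; exercise value = 0.0000 ≤ continuation, so V_uu = 0.0000
Node ud (S = 93.15): continuation = 1/1.02·[0.5600·0.0000 + 0.4400·59.1100] = 25.4984; exercise value = 21.8500 ≤ continuation, so V_ud = 25.4984
Node dd (S = 41.4): continuation = 1/1.02·[0.5600·59.1100 + 0.4400·90.1600] = 71.3451; exercise value = 73.6000 > continuation, so V_dd = 73.6000 (exercise)
Node u (S = 155.2): continuation = 1/1.02·[0.5600·0.0000 + 0.4400·25.4984] = 10.9993; exercise value = 0.0000 ≤ continuation, so V_u = 10.9993
Node d (S = 69): continuation = 1/1.02·[0.5600·25.4984 + 0.4400·73.6000] = 45.7482; exercise value = 46.0000 > continuation, so V_d = 46.0000 (exercise)
Node 0 (S = 115): continuation = 1/1.02·[0.5600·10.9993 + 0.4400·46.0000] = 25.8820; exercise value = 0.0000 ≤ continuation, so V_0 = 25.8820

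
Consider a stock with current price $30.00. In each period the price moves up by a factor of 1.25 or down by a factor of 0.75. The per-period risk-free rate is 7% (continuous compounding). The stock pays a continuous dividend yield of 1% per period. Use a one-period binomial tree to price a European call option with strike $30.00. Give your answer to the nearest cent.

Per-period risk-free factor R = e^0.07 = 1.0725; dividend-adjusted growth = e^(0.07−0.01) = 1.0618.
Risk-neutral probability p = (1.0618 − 0.75)/(1.25 − 0.75) = 0.3118/0.5000 = 0.6237
Terminal stock prices: S_u = 37.5, S_d = 22.5
Terminal payoffs (S − K): max(7.5, 0) = 7.5, max(-7.5, 0) = 0
Node 0 (S = 30): V_0 = e^(−0.07)·[0.6237·7.5000 + 0.3763·0.0000] = 4.3613

$4.36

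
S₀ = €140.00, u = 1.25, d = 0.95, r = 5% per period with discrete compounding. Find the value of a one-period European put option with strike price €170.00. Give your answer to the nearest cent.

Risk-neutral probability p = (1 + 0.05 − 0.95)/(1.25 − 0.95) = 0.1000/0.3000 = 0.3333
Terminal stock prices: S_u = 175, S_d = 133
Terminal payoffs (K − S): max(-5, 0) = 0, max(37, 0) = 37
Node 0 (S = 140): V_0 = 1/1.05·[0.3333·0.0000 + 0.6667·37.0000] = 23.4921

€23.49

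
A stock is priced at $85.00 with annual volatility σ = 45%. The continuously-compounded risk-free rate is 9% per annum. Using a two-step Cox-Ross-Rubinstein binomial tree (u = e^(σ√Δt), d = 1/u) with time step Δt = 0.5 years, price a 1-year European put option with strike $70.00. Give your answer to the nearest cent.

$5.90

CRR parameters: u = e^(σ√Δt) = e^(0.45·√0.5) = 1.3746, d = 1/u = 0.7275
Per-period rate: rΔt = 0.09·0.5 = 0.045, so R = e^0.045 = 1.0460
Risk-neutral probability p = (e^0.045 − 0.7275)/(1.3746 − 0.7275) = 0.3186/0.6472 = 0.4922
Terminal stock prices: S_uu = 160.6, S_ud = 85, S_dd = 44.98
Terminal payoffs (K − S): max(-90.62, 0) = 0, max(-15, 0) = 0, max(25.02, 0) = 25.02
Node u (S = 116.8): V_u = e^(−0.045)·[0.4922·0.0000 + 0.5078·0.0000] = 0.0000
Node d (S = 61.83): V_d = e^(−0.045)·[0.4922·0.0000 + 0.5078·25.0183] = 12.1445
Node 0 (S = 85): V_0 = e^(−0.045)·[0.4922·0.0000 + 0.5078·12.1445] = 5.8952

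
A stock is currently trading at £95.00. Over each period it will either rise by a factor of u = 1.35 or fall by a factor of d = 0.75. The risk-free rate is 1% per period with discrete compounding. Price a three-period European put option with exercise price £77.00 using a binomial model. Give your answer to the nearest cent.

£8.49

Risk-neutral probability p = (1 + 0.01 − 0.75)/(1.35 − 0.75) = 0.2600/0.6000 = 0.4333
Terminal stock prices: S_uuu = 233.7, S_uud = 129.9, S_udd = 72.14, S_ddd = 40.08
Terminal payoffs (K − S): max(-156.7, 0) = 0, max(-52.85, 0) = 0, max(4.859, 0) = 4.859, max(36.92, 0) = 36.92
Node uu (S = 173.1): V_uu = 1/1.01·[0.4333·0.0000 + 0.5667·0.0000] = 0.0000
Node ud (S = 96.19): V_ud = 1/1.01·[0.4333·0.0000 + 0.5667·4.8594] = 2.7264
Node dd (S = 53.44): V_dd = 1/1.01·[0.4333·4.8594 + 0.5667·36.9219] = 22.8001
Node u (S = 128.2): V_u = 1/1.01·[0.4333·0.0000 + 0.5667·2.7264] = 1.5297
Node d (S = 71.25): V_d = 1/1.01·[0.4333·2.7264 + 0.5667·22.8001] = 13.9619
Node 0 (S = 95): V_0 = 1/1.01·[0.4333·1.5297 + 0.5667·13.9619] = 8.4897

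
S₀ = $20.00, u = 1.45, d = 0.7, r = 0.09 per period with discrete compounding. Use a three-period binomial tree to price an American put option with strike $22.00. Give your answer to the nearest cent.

Risk-neutral probability p = (1 + 0.09 − 0.7)/(1.45 − 0.7) = 0.3900/0.7500 = 0.5200
Terminal stock prices: S_uuu = 60.97, S_uud = 29.43, S_udd = 14.21, S_ddd = 6.86
Terminal payoffs (K − S): max(-38.97, 0) = 0, max(-7.435, 0) = 0, max(7.79, 0) = 7.79, max(15.14, 0) = 15.14
Node uu (S = 42.05): continuation = 1/1.09·[0.5200·0.0000 + 0.4800·0.0000] = 0.0000; exercise value = 0.0000 ≤ continuation, so V_uu = 0.0000
Node ud (S = 20.3): continuation = 1/1.09·[0.5200·0.0000 + 0.4800·7.7900] = 3.4305; exercise value = 1.7000 ≤ continuation, so V_ud = 3.4305
Node dd (S = 9.8): continuation = 1/1.09·[0.5200·7.7900 + 0.4800·15.1400] = 10.3835; exercise value = 12.2000 > continuation, so V_dd = 12.2000 (exercise)
Node u (S = 29): continuation = 1/1.09·[0.5200·0.0000 + 0.4800·3.4305] = 1.5107; exercise value = 0.0000 ≤ continuation, so V_u = 1.5107
Node d (S = 14): continuation = 1/1.09·[0.5200·3.4305 + 0.4800·12.2000] = 7.0090; exercise value = 8.0000 > continuation, so V_d = 8.0000 (exercise)
Node 0 (S = 20): continuation = 1/1.09·[0.5200·1.5107 + 0.4800·8.0000] = 4.2436; exercise value = 2.0000 ≤ continuation, so V_0 = 4.2436

$4.24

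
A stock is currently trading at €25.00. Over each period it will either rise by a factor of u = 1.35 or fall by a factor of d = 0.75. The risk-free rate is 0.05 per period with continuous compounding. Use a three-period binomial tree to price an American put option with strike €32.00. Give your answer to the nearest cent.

€7.79

Risk-neutral probability p = (e^0.05 − 0.75)/(1.35 − 0.75) = 0.3013/0.6000 = 0.5021
Terminal stock prices: S_uuu = 61.51, S_uud = 34.17, S_udd = 18.98, S_ddd = 10.55
Terminal payoffs (K − S): max(-29.51, 0) = 0, max(-2.172, 0) = 0, max(13.02, 0) = 13.02, max(21.45, 0) = 21.45
Node uu (S = 45.56): continuation = e^(−0.05)·[0.5021·0.0000 + 0.4979·0.0000] = 0.0000; exercise value = 0.0000 ≤ continuation, so V_uu = 0.0000
Node ud (S = 25.31): continuation = e^(−0.05)·[0.5021·0.0000 + 0.4979·13.0156] = 6.1642; exercise value = 6.6875 > continuation, so V_ud = 6.6875 (exercise)
Node dd (S = 14.06): continuation = e^(−0.05)·[0.5021·13.0156 + 0.4979·21.4531] = 16.3768; exercise value = 17.9375 > continuation, so V_dd = 17.9375 (exercise)
Node u (S = 33.75): continuation = e^(−0.05)·[0.5021·0.0000 + 0.4979·6.6875] = 3.1672; exercise value = 0.0000 ≤ continuation, so V_u = 3.1672
Node d (S = 18.75): continuation = e^(−0.05)·[0.5021·6.6875 + 0.4979·17.9375] = 11.6893; exercise value = 13.2500 > continuation, so V_d = 13.2500 (exercise)
Node 0 (S = 25): continuation = e^(−0.05)·[0.5021·3.1672 + 0.4979·13.2500] = 7.7879; exercise value = 7.0000 ≤ continuation, so V_0 = 7.7879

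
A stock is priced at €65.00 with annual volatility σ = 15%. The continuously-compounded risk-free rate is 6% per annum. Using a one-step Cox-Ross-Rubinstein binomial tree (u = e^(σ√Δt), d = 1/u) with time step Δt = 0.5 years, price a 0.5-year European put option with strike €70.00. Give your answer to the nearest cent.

CRR parameters: u = e^(σ√Δt) = e^(0.15·√0.5) = 1.1119, d = 1/u = 0.8994
Per-period rate: rΔt = 0.06·0.5 = 0.03, so R = e^0.03 = 1.0305
Risk-neutral probability p = (e^0.03 − 0.8994)/(1.1119 − 0.8994) = 0.1311/0.2125 = 0.6168
Terminal stock prices: S_u = 72.27, S_d = 58.46
Terminal payoffs (K − S): max(-2.273, 0) = 0, max(11.54, 0) = 11.54
Node 0 (S = 65): V_0 = e^(−0.03)·[0.6168·0.0000 + 0.3832·11.5413] = 4.2919

€4.29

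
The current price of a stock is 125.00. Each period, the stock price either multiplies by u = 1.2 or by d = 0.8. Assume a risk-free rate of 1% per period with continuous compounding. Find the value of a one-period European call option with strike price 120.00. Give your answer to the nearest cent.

15.60

Risk-neutral probability p = (e^0.01 − 0.8)/(1.2 − 0.8) = 0.2101/0.4000 = 0.5251
Terminal stock prices: S_u = 150, S_d = 100
Terminal payoffs (S − K): max(30, 0) = 30, max(-20, 0) = 0
Node 0 (S = 125): V_0 = e^(−0.01)·[0.5251·30.0000 + 0.4749·0.0000] = 15.5970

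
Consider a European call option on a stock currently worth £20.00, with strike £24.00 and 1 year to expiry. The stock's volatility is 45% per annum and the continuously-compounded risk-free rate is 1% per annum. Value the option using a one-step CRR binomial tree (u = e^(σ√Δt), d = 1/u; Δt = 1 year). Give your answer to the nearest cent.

£2.92

CRR parameters: u = e^(σ√Δt) = e^(0.45·√1) = 1.5683, d = 1/u = 0.6376
Per-period rate: rΔt = 0.01·1 = 0.01, so R = e^0.01 = 1.0101
Risk-neutral probability p = (e^0.01 − 0.6376)/(1.5683 − 0.6376) = 0.3724/0.9307 = 0.4002
Terminal stock prices: S_u = 31.37, S_d = 12.75
Terminal payoffs (S − K): max(7.366, 0) = 7.366, max(-11.25, 0) = 0
Node 0 (S = 20): V_0 = e^(−0.01)·[0.4002·7.3662 + 0.5998·0.0000] = 2.9183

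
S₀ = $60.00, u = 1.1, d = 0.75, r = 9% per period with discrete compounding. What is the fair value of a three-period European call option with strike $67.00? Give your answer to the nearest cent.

$9.10

Risk-neutral probability p = (1 + 0.09 − 0.75)/(1.1 − 0.75) = 0.3400/0.3500 = 0.9714
Terminal stock prices: S_uuu = 79.86, S_uud = 54.45, S_udd = 37.12, S_ddd = 25.31
Terminal payoffs (S − K): max(12.86, 0) = 12.86, max(-12.55, 0) = 0, max(-29.88, 0) = 0, max(-41.69, 0) = 0
Node uu (S = 72.6): V_uu = 1/1.09·[0.9714·12.8600 + 0.0286·0.0000] = 11.4611
Node ud (S = 49.5): V_ud = 1/1.09·[0.9714·0.0000 + 0.0286·0.0000] = 0.0000
Node dd (S = 33.75): V_dd = 1/1.09·[0.9714·0.0000 + 0.0286·0.0000] = 0.0000
Node u (S = 66): V_u = 1/1.09·[0.9714·11.4611 + 0.0286·0.0000] = 10.2143
Node d (S = 45): V_d = 1/1.09·[0.9714·0.0000 + 0.0286·0.0000] = 0.0000
Node 0 (S = 60): V_0 = 1/1.09·[0.9714·10.2143 + 0.0286·0.0000] = 9.1032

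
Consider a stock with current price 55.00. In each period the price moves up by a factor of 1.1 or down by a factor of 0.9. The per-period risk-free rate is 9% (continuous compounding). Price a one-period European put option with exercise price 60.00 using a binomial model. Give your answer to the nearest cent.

Risk-neutral probability p = (e^0.09 − 0.9)/(1.1 − 0.9) = 0.1942/0.2000 = 0.9709
Terminal stock prices: S_u = 60.5, S_d = 49.5
Terminal payoffs (K − S): max(-0.5, 0) = 0, max(10.5, 0) = 10.5
Node 0 (S = 55): V_0 = e^(−0.09)·[0.9709·0.0000 + 0.0291·10.5000] = 0.2795

0.28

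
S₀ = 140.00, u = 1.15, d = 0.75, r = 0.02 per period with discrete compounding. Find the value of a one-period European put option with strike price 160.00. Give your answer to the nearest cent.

17.52

Risk-neutral probability p = (1 + 0.02 − 0.75)/(1.15 − 0.75) = 0.2700/0.4000 = 0.6750
Terminal stock prices: S_u = 161, S_d = 105
Terminal payoffs (K − S): max(-1, 0) = 0, max(55, 0) = 55
Node 0 (S = 140): V_0 = 1/1.02·[0.6750·0.0000 + 0.3250·55.0000] = 17.5245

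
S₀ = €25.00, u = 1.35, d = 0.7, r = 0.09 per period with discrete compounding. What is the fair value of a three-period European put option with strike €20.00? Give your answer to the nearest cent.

€1.33

Risk-neutral probability p = (1 + 0.09 − 0.7)/(1.35 − 0.7) = 0.3900/0.6500 = 0.6000
Terminal stock prices: S_uuu = 61.51, S_uud = 31.89, S_udd = 16.54, S_ddd = 8.575
Terminal payoffs (K − S): max(-41.51, 0) = 0, max(-11.89, 0) = 0, max(3.463, 0) = 3.463, max(11.43, 0) = 11.43
Node uu (S = 45.56): V_uu = 1/1.09·[0.6000·0.0000 + 0.4000·0.0000] = 0.0000
Node ud (S = 23.62): V_ud = 1/1.09·[0.6000·0.0000 + 0.4000·3.4625] = 1.2706
Node dd (S = 12.25): V_dd = 1/1.09·[0.6000·3.4625 + 0.4000·11.4250] = 6.0986
Node u (S = 33.75): V_u = 1/1.09·[0.6000·0.0000 + 0.4000·1.2706] = 0.4663
Node d (S = 17.5): V_d = 1/1.09·[0.6000·1.2706 + 0.4000·6.0986] = 2.9375
Node 0 (S = 25): V_0 = 1/1.09·[0.6000·0.4663 + 0.4000·2.9375] = 1.3346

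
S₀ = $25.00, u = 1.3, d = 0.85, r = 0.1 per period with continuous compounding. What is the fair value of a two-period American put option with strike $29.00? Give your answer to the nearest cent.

Risk-neutral probability p = (e^0.1 − 0.85)/(1.3 − 0.85) = 0.2552/0.4500 = 0.5670
Terminal stock prices: S_uu = 42.25, S_ud = 27.62, S_dd = 18.06
Terminal payoffs (K − S): max(-13.25, 0) = 0, max(1.375, 0) = 1.375, max(10.94, 0) = 10.94
Node u (S = 32.5): continuation = e^(−0.1)·[0.5670·0.0000 + 0.4330·1.3750] = 0.5387; exercise value = 0.0000 ≤ continuation, so V_u = 0.5387
Node d (S = 21.25): continuation = e^(−0.1)·[0.5670·1.3750 + 0.4330·10.9375] = 4.9903; exercise value = 7.7500 > continuation, so V_d = 7.7500 (exercise)
Node 0 (S = 25): continuation = e^(−0.1)·[0.5670·0.5387 + 0.4330·7.7500] = 3.3125; exercise value = 4.0000 > continuation, so V_0 = 4.0000 (exercise)

$4.00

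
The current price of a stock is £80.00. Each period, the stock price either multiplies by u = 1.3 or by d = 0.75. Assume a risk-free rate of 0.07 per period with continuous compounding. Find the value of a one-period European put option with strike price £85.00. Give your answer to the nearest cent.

£9.64

Risk-neutral probability p = (e^0.07 − 0.75)/(1.3 − 0.75) = 0.3225/0.5500 = 0.5864
Terminal stock prices: S_u = 104, S_d = 60
Terminal payoffs (K − S): max(-19, 0) = 0, max(25, 0) = 25
Node 0 (S = 80): V_0 = e^(−0.07)·[0.5864·0.0000 + 0.4136·25.0000] = 9.6415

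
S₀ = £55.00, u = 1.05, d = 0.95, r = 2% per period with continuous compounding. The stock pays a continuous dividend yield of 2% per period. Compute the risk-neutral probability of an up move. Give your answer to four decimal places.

Per-period risk-free factor R = e^0.02 = 1.0202; dividend-adjusted growth = e^(0.02−0.02) = 1.0000.
Risk-neutral probability p = (1.0000 − 0.95)/(1.05 − 0.95) = 0.0500/0.1000 = 0.5000

p = 0.5000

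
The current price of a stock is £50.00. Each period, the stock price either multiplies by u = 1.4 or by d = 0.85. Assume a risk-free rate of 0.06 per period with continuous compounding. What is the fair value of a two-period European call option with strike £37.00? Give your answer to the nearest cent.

£17.48

Risk-neutral probability p = (e^0.06 − 0.85)/(1.4 − 0.85) = 0.2118/0.5500 = 0.3852
Terminal stock prices: S_uu = 98, S_ud = 59.5, S_dd = 36.12
Terminal payoffs (S − K): max(61, 0) = 61, max(22.5, 0) = 22.5, max(-0.875, 0) = 0
Node u (S = 70): V_u = e^(−0.06)·[0.3852·61.0000 + 0.6148·22.5000] = 35.1547
Node d (S = 42.5): V_d = e^(−0.06)·[0.3852·22.5000 + 0.6148·0.0000] = 8.1614
Node 0 (S = 50): V_0 = e^(−0.06)·[0.3852·35.1547 + 0.6148·8.1614] = 17.4773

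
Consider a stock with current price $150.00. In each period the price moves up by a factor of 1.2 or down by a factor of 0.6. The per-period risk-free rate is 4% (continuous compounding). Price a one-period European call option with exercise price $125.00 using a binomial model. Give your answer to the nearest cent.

Risk-neutral probability p = (e^0.04 − 0.6)/(1.2 − 0.6) = 0.4408/0.6000 = 0.7347
Terminal stock prices: S_u = 180, S_d = 90
Terminal payoffs (S − K): max(55, 0) = 55, max(-35, 0) = 0
Node 0 (S = 150): V_0 = e^(−0.04)·[0.7347·55.0000 + 0.2653·0.0000] = 38.8232

$38.82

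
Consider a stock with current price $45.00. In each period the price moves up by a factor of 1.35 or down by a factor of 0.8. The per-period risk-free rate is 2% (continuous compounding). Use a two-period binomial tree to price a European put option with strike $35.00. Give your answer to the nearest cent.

$2.14

Risk-neutral probability p = (e^0.02 − 0.8)/(1.35 − 0.8) = 0.2202/0.5500 = 0.4004
Terminal stock prices: S_uu = 82.01, S_ud = 48.6, S_dd = 28.8
Terminal payoffs (K − S): max(-47.01, 0) = 0, max(-13.6, 0) = 0, max(6.2, 0) = 6.2
Node u (S = 60.75): V_u = e^(−0.02)·[0.4004·0.0000 + 0.5996·0.0000] = 0.0000
Node d (S = 36): V_d = e^(−0.02)·[0.4004·0.0000 + 0.5996·6.2000] = 3.6441
Node 0 (S = 45): V_0 = e^(−0.02)·[0.4004·0.0000 + 0.5996·3.6441] = 2.1419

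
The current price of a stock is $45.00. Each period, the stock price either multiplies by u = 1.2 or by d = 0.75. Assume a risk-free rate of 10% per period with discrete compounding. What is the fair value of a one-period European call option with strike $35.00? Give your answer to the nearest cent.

$13.43

Risk-neutral probability p = (1 + 0.1 − 0.75)/(1.2 − 0.75) = 0.3500/0.4500 = 0.7778
Terminal stock prices: S_u = 54, S_d = 33.75
Terminal payoffs (S − K): max(19, 0) = 19, max(-1.25, 0) = 0
Node 0 (S = 45): V_0 = 1/1.1·[0.7778·19.0000 + 0.2222·0.0000] = 13.4343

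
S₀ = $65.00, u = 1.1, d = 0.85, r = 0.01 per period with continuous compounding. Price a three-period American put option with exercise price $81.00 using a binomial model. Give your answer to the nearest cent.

Risk-neutral probability p = (e^0.01 − 0.85)/(1.1 − 0.85) = 0.1601/0.2500 = 0.6402
Terminal stock prices: S_uuu = 86.52, S_uud = 66.85, S_udd = 51.66, S_ddd = 39.92
Terminal payoffs (K − S): max(-5.515, 0) = 0, max(14.15, 0) = 14.15, max(29.34, 0) = 29.34, max(41.08, 0) = 41.08
Node uu (S = 78.65): continuation = e^(−0.01)·[0.6402·0.0000 + 0.3598·14.1475] = 5.0396; exercise value = 2.3500 ≤ continuation, so V_uu = 5.0396
Node ud (S = 60.77): continuation = e^(−0.01)·[0.6402·14.1475 + 0.3598·29.3413] = 19.4190; exercise value = 20.2250 > continuation, so V_ud = 20.2250 (exercise)
Node dd (S = 46.96): continuation = e^(−0.01)·[0.6402·29.3413 + 0.3598·41.0819] = 33.2315; exercise value = 34.0375 > continuation, so V_dd = 34.0375 (exercise)
Node u (S = 71.5): continuation = e^(−0.01)·[0.6402·5.0396 + 0.3598·20.2250] = 10.3988; exercise value = 9.5000 ≤ continuation, so V_u = 10.3988
Node d (S = 55.25): continuation = e^(−0.01)·[0.6402·20.2250 + 0.3598·34.0375] = 24.9440; exercise value = 25.7500 > continuation, so V_d = 25.7500 (exercise)
Node 0 (S = 65): continuation = e^(−0.01)·[0.6402·10.3988 + 0.3598·25.7500] = 15.7637; exercise value = 16.0000 > continuation, so V_0 = 16.0000 (exercise)

$16.00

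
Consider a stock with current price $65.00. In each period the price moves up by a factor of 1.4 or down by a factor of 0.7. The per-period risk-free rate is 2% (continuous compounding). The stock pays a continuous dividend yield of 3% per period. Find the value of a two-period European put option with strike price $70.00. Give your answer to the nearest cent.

$15.51

Per-period risk-free factor R = e^0.02 = 1.0202; dividend-adjusted growth = e^(0.02−0.03) = 0.9900.
Risk-neutral probability p = (0.9900 − 0.7)/(1.4 − 0.7) = 0.2900/0.7000 = 0.4144
Terminal stock prices: S_uu = 127.4, S_ud = 63.7, S_dd = 31.85
Terminal payoffs (K − S): max(-57.4, 0) = 0, max(6.3, 0) = 6.3, max(38.15, 0) = 38.15
Node u (S = 91): V_u = e^(−0.02)·[0.4144·0.0000 + 0.5856·6.3000] = 3.6165
Node d (S = 45.5): V_d = e^(−0.02)·[0.4144·6.3000 + 0.5856·38.1500] = 24.4586
Node 0 (S = 65): V_0 = e^(−0.02)·[0.4144·3.6165 + 0.5856·24.4586] = 15.5092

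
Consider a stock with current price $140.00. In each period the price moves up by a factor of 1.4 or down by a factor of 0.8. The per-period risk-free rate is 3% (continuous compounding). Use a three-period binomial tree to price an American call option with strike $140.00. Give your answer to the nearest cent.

$32.45

Risk-neutral probability p = (e^0.03 − 0.8)/(1.4 − 0.8) = 0.2305/0.6000 = 0.3841
Terminal stock prices: S_uuu = 384.2, S_uud = 219.5, S_udd = 125.4, S_ddd = 71.68
Terminal payoffs (S − K): max(244.2, 0) = 244.2, max(79.52, 0) = 79.52, max(-14.56, 0) = 0, max(-68.32, 0) = 0
Node uu (S = 274.4): continuation = e^(−0.03)·[0.3841·244.1600 + 0.6159·79.5200] = 138.5376; exercise value = 134.4000 ≤ continuation, so V_uu = 138.5376
Node ud (S = 156.8): continuation = e^(−0.03)·[0.3841·79.5200 + 0.6159·0.0000] = 29.6402; exercise value = 16.8000 ≤ continuation, so V_ud = 29.6402
Node dd (S = 89.6): continuation = e^(−0.03)·[0.3841·0.0000 + 0.6159·0.0000] = 0.0000; exercise value = 0.0000 ≤ continuation, so V_dd = 0.0000
Node u (S = 196): continuation = e^(−0.03)·[0.3841·138.5376 + 0.6159·29.6402] = 69.3546; exercise value = 56.0000 ≤ continuation, so V_u = 69.3546
Node d (S = 112): continuation = e^(−0.03)·[0.3841·29.6402 + 0.6159·0.0000] = 11.0481; exercise value = 0.0000 ≤ continuation, so V_d = 11.0481
Node 0 (S = 140): continuation = e^(−0.03)·[0.3841·69.3546 + 0.6159·11.0481] = 32.4547; exercise value = 0.0000 ≤ continuation, so V_0 = 32.4547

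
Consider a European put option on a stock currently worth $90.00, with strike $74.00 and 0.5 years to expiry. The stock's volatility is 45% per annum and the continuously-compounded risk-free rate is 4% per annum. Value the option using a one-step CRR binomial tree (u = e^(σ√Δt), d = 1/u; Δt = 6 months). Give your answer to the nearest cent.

$4.58

CRR parameters: u = e^(σ√Δt) = e^(0.45·√0.5) = 1.3746, d = 1/u = 0.7275
Per-period rate: rΔt = 0.04·0.5 = 0.02, so R = e^0.02 = 1.0202
Risk-neutral probability p = (e^0.02 − 0.7275)/(1.3746 − 0.7275) = 0.2927/0.6472 = 0.4523
Terminal stock prices: S_u = 123.7, S_d = 65.47
Terminal payoffs (K − S): max(-49.72, 0) = 0, max(8.529, 0) = 8.529
Node 0 (S = 90): V_0 = e^(−0.02)·[0.4523·0.0000 + 0.5477·8.5287] = 4.5784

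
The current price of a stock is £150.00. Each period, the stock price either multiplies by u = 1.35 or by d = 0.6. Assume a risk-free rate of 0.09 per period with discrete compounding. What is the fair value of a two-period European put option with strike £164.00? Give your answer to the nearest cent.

Risk-neutral probability p = (1 + 0.09 − 0.6)/(1.35 − 0.6) = 0.4900/0.7500 = 0.6533
Terminal stock prices: S_uu = 273.4, S_ud = 121.5, S_dd = 54
Terminal payoffs (K − S): max(-109.4, 0) = 0, max(42.5, 0) = 42.5, max(110, 0) = 110
Node u (S = 202.5): V_u = 1/1.09·[0.6533·0.0000 + 0.3467·42.5000] = 13.5168
Node d (S = 90): V_d = 1/1.09·[0.6533·42.5000 + 0.3467·110.0000] = 60.4587
Node 0 (S = 150): V_0 = 1/1.09·[0.6533·13.5168 + 0.3467·60.4587] = 27.3303

£27.33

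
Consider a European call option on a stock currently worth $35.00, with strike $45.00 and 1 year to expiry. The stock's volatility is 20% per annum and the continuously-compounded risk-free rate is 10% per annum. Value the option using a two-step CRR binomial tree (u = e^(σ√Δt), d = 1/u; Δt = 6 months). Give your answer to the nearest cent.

$0.54

CRR parameters: u = e^(σ√Δt) = e^(0.2·√0.5) = 1.1519, d = 1/u = 0.8681
Per-period rate: rΔt = 0.1·0.5 = 0.05, so R = e^0.05 = 1.0513
Risk-neutral probability p = (e^0.05 − 0.8681)/(1.1519 − 0.8681) = 0.1831/0.2838 = 0.6454
Terminal stock prices: S_uu = 46.44, S_ud = 35, S_dd = 26.38
Terminal payoffs (S − K): max(1.441, 0) = 1.441, max(-10, 0) = 0, max(-18.62, 0) = 0
Node u (S = 40.32): V_u = e^(−0.05)·[0.6454·1.4414 + 0.3546·0.0000] = 0.8849
Node d (S = 30.38): V_d = e^(−0.05)·[0.6454·0.0000 + 0.3546·0.0000] = 0.0000
Node 0 (S = 35): V_0 = e^(−0.05)·[0.6454·0.8849 + 0.3546·0.0000] = 0.5432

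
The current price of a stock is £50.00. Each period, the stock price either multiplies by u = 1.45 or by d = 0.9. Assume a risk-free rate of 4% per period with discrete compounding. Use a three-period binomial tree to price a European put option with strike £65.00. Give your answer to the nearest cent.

£12.88

Risk-neutral probability p = (1 + 0.04 − 0.9)/(1.45 − 0.9) = 0.1400/0.5500 = 0.2545
Terminal stock prices: S_uuu = 152.4, S_uud = 94.61, S_udd = 58.73, S_ddd = 36.45
Terminal payoffs (K − S): max(-87.43, 0) = 0, max(-29.61, 0) = 0, max(6.275, 0) = 6.275, max(28.55, 0) = 28.55
Node uu (S = 105.1): V_uu = 1/1.04·[0.2545·0.0000 + 0.7455·0.0000] = 0.0000
Node ud (S = 65.25): V_ud = 1/1.04·[0.2545·0.0000 + 0.7455·6.2750] = 4.4978
Node dd (S = 40.5): V_dd = 1/1.04·[0.2545·6.2750 + 0.7455·28.5500] = 22.0000
Node u (S = 72.5): V_u = 1/1.04·[0.2545·0.0000 + 0.7455·4.4978] = 3.2240
Node d (S = 45): V_d = 1/1.04·[0.2545·4.4978 + 0.7455·22.0000] = 16.8701
Node 0 (S = 50): V_0 = 1/1.04·[0.2545·3.2240 + 0.7455·16.8701] = 12.8813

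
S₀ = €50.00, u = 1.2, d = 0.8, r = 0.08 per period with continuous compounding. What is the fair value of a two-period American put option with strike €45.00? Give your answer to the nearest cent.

€1.35

Risk-neutral probability p = (e^0.08 − 0.8)/(1.2 − 0.8) = 0.2833/0.4000 = 0.7082
Terminal stock prices: S_uu = 72, S_ud = 48, S_dd = 32
Terminal payoffs (K − S): max(-27, 0) = 0, max(-3, 0) = 0, max(13, 0) = 13
Node u (S = 60): continuation = e^(−0.08)·[0.7082·0.0000 + 0.2918·0.0000] = 0.0000; exercise value = 0.0000 ≤ continuation, so V_u = 0.0000
Node d (S = 40): continuation = e^(−0.08)·[0.7082·0.0000 + 0.2918·13.0000] = 3.5015; exercise value = 5.0000 > continuation, so V_d = 5.0000 (exercise)
Node 0 (S = 50): continuation = e^(−0.08)·[0.7082·0.0000 + 0.2918·5.0000] = 1.3467; exercise value = 0.0000 ≤ continuation, so V_0 = 1.3467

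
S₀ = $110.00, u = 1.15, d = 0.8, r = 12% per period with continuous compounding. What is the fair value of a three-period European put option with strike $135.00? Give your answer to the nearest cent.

$2.65

Risk-neutral probability p = (e^0.12 − 0.8)/(1.15 − 0.8) = 0.3275/0.3500 = 0.9357
Terminal stock prices: S_uuu = 167.3, S_uud = 116.4, S_udd = 80.96, S_ddd = 56.32
Terminal payoffs (K − S): max(-32.3, 0) = 0, max(18.62, 0) = 18.62, max(54.04, 0) = 54.04, max(78.68, 0) = 78.68
Node uu (S = 145.5): V_uu = e^(−0.12)·[0.9357·0.0000 + 0.0643·18.6200] = 1.0618
Node ud (S = 101.2): V_ud = e^(−0.12)·[0.9357·18.6200 + 0.0643·54.0400] = 18.5343
Node dd (S = 70.4): V_dd = e^(−0.12)·[0.9357·54.0400 + 0.0643·78.6800] = 49.3343
Node u (S = 126.5): V_u = e^(−0.12)·[0.9357·1.0618 + 0.0643·18.5343] = 1.9381
Node d (S = 88): V_d = e^(−0.12)·[0.9357·18.5343 + 0.0643·49.3343] = 18.1948
Node 0 (S = 110): V_0 = e^(−0.12)·[0.9357·1.9381 + 0.0643·18.1948] = 2.6459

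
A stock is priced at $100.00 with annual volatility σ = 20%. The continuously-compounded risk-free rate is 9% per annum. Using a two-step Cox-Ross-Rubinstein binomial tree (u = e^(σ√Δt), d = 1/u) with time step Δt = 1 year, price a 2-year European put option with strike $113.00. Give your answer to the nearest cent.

CRR parameters: u = e^(σ√Δt) = e^(0.2·√1) = 1.2214, d = 1/u = 0.8187
Per-period rate: rΔt = 0.09·1 = 0.09, so R = e^0.09 = 1.0942
Risk-neutral probability p = (e^0.09 − 0.8187)/(1.2214 − 0.8187) = 0.2754/0.4027 = 0.6840
Terminal stock prices: S_uu = 149.2, S_ud = 100, S_dd = 67.03
Terminal payoffs (K − S): max(-36.18, 0) = 0, max(13, 0) = 13, max(45.97, 0) = 45.97
Node u (S = 122.1): V_u = e^(−0.09)·[0.6840·0.0000 + 0.3160·13.0000] = 3.7540
Node d (S = 81.87): V_d = e^(−0.09)·[0.6840·13.0000 + 0.3160·45.9680] = 21.4011
Node 0 (S = 100): V_0 = e^(−0.09)·[0.6840·3.7540 + 0.3160·21.4011] = 8.5268

$8.53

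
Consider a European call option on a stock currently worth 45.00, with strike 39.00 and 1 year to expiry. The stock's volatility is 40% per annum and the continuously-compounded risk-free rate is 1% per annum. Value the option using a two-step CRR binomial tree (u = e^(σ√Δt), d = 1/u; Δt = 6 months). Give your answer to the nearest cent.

10.58

CRR parameters: u = e^(σ√Δt) = e^(0.4·√0.5) = 1.3269, d = 1/u = 0.7536
Per-period rate: rΔt = 0.01·0.5 = 0.005, so R = e^0.005 = 1.0050
Risk-neutral probability p = (e^0.005 − 0.7536)/(1.3269 − 0.7536) = 0.2514/0.5733 = 0.4385
Terminal stock prices: S_uu = 79.23, S_ud = 45, S_dd = 25.56
Terminal payoffs (S − K): max(40.23, 0) = 40.23, max(6, 0) = 6, max(-13.44, 0) = 0
Node u (S = 59.71): V_u = e^(−0.005)·[0.4385·40.2294 + 0.5615·6.0000] = 20.9049
Node d (S = 33.91): V_d = e^(−0.005)·[0.4385·6.0000 + 0.5615·0.0000] = 2.6179
Node 0 (S = 45): V_0 = e^(−0.005)·[0.4385·20.9049 + 0.5615·2.6179] = 10.5837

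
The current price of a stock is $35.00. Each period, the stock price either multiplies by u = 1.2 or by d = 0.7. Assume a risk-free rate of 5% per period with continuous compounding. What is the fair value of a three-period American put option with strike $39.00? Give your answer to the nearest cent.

Risk-neutral probability p = (e^0.05 − 0.7)/(1.2 − 0.7) = 0.3513/0.5000 = 0.7025
Terminal stock prices: S_uuu = 60.48, S_uud = 35.28, S_udd = 20.58, S_ddd = 12
Terminal payoffs (K − S): max(-21.48, 0) = 0, max(3.72, 0) = 3.72, max(18.42, 0) = 18.42, max(27, 0) = 27
Node uu (S = 50.4): continuation = e^(−0.05)·[0.7025·0.0000 + 0.2975·3.7200] = 1.0526; exercise value = 0.0000 ≤ continuation, so V_uu = 1.0526
Node ud (S = 29.4): continuation = e^(−0.05)·[0.7025·3.7200 + 0.2975·18.4200] = 7.6979; exercise value = 9.6000 > continuation, so V_ud = 9.6000 (exercise)
Node dd (S = 17.15): continuation = e^(−0.05)·[0.7025·18.4200 + 0.2975·26.9950] = 19.9479; exercise value = 21.8500 > continuation, so V_dd = 21.8500 (exercise)
Node u (S = 42): continuation = e^(−0.05)·[0.7025·1.0526 + 0.2975·9.6000] = 3.4197; exercise value = 0.0000 ≤ continuation, so V_u = 3.4197
Node d (S = 24.5): continuation = e^(−0.05)·[0.7025·9.6000 + 0.2975·21.8500] = 12.5979; exercise value = 14.5000 > continuation, so V_d = 14.5000 (exercise)
Node 0 (S = 35): continuation = e^(−0.05)·[0.7025·3.4197 + 0.2975·14.5000] = 6.3881; exercise value = 4.0000 ≤ continuation, so V_0 = 6.3881

$6.39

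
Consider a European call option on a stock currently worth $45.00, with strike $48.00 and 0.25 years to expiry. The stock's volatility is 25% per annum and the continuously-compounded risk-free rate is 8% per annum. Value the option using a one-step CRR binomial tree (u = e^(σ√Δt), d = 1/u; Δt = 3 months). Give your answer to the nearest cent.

$1.61

CRR parameters: u = e^(σ√Δt) = e^(0.25·√0.25) = 1.1331, d = 1/u = 0.8825
Per-period rate: rΔt = 0.08·0.25 = 0.02, so R = e^0.02 = 1.0202
Risk-neutral probability p = (e^0.02 − 0.8825)/(1.1331 − 0.8825) = 0.1377/0.2507 = 0.5494
Terminal stock prices: S_u = 50.99, S_d = 39.71
Terminal payoffs (S − K): max(2.992, 0) = 2.992, max(-8.288, 0) = 0
Node 0 (S = 45): V_0 = e^(−0.02)·[0.5494·2.9917 + 0.4506·0.0000] = 1.6110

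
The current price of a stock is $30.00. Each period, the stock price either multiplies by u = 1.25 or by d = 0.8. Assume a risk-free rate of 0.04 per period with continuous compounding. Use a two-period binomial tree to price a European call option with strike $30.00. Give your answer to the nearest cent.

Risk-neutral probability p = (e^0.04 − 0.8)/(1.25 − 0.8) = 0.2408/0.4500 = 0.5351
Terminal stock prices: S_uu = 46.88, S_ud = 30, S_dd = 19.2
Terminal payoffs (S − K): max(16.88, 0) = 16.88, max(0, 0) = 0, max(-10.8, 0) = 0
Node u (S = 37.5): V_u = e^(−0.04)·[0.5351·16.8750 + 0.4649·0.0000] = 8.6763
Node d (S = 24): V_d = e^(−0.04)·[0.5351·0.0000 + 0.4649·0.0000] = 0.0000
Node 0 (S = 30): V_0 = e^(−0.04)·[0.5351·8.6763 + 0.4649·0.0000] = 4.4609

$4.46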